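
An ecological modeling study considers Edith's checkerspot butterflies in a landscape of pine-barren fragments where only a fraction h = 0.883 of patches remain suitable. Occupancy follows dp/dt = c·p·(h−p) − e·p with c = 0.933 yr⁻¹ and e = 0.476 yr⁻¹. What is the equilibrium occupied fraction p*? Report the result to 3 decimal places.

0.373

Setting dp/dt = 0 and dividing by p* gives c·(h−p*) = e.
So p* = h − e/c = 0.883 − 0.476/0.933 = 0.883 − 0.5102 = 0.3728.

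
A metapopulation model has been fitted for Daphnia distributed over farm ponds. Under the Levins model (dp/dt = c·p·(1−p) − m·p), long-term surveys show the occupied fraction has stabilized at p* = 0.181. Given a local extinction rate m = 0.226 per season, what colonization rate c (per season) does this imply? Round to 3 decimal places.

0.276

At equilibrium c(1−p*) = m, so c = m/(1−p*).
c = 0.226/(1 − 0.181) = 0.226/0.8190 = 0.2759.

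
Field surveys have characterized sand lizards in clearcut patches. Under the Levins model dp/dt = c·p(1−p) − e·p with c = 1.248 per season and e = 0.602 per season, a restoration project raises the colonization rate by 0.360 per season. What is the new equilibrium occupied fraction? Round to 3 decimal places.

0.626

Before: p* = 1 − 0.602/1.248 = 0.5176.
After the change, c = 1.608, e = 0.602, so p* = 1 − 0.602/1.608 = 0.6256.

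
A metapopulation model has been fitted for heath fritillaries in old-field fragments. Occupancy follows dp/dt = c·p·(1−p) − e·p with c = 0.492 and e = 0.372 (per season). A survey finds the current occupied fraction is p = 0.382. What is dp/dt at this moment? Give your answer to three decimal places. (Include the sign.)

-0.026

Colonization term: c·p·(1−p) = 0.492×0.382×0.6180 = 0.11615.
Extinction term: e·p = 0.14210.
dp/dt = 0.11615 − 0.14210 = -0.02595.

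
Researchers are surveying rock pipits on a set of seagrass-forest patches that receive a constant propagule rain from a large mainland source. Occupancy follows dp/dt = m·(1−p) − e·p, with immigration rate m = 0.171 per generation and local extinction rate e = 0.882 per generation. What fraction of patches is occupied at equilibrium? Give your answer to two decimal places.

Setting dp/dt = 0: m − m·p* = e·p*, so m = (m+e)·p*.
p* = m/(m+e) = 0.171/(0.171+0.882) = 0.171/1.0530 = 0.1624.

0.16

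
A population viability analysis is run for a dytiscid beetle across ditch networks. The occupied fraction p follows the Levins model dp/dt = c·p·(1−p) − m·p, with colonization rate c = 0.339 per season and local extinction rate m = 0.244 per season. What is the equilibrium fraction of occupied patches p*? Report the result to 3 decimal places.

At equilibrium, colonization balances extinction: c·p*·(1−p*) = m·p*.
So p* = 1 − m/c = 1 − 0.244/0.339 = 1 − 0.7198 = 0.2802.

0.280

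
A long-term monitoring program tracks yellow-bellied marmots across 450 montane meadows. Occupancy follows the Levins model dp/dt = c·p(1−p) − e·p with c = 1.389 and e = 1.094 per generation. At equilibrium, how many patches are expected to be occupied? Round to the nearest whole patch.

96

p* = 1 − e/c = 1 − 1.094/1.389 = 0.2124.
Expected occupied patches = N × p* = 450 × 0.2124 = 95.57 ≈ 96.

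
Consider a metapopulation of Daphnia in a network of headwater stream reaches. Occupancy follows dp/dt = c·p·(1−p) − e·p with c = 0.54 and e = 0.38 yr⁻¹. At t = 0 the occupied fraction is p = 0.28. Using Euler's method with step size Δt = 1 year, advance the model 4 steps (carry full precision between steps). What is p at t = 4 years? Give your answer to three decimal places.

Update rule: p ← p + [c·p·(1−p) − e·p]·Δt with Δt = 1.
p: 0.28000 → 0.28246  (Δp = +0.00246)
p: 0.28246 → 0.28457  (Δp = +0.00211)
p: 0.28457 → 0.28638  (Δp = +0.00180)
p: 0.28638 → 0.28791  (Δp = +0.00153)

0.288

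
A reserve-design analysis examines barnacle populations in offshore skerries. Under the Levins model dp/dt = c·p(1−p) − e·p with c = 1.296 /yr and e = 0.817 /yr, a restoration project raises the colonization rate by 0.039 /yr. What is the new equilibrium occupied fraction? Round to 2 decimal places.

0.39

Before: p* = 1 − 0.817/1.296 = 0.3696.
After the change, c = 1.335, e = 0.817, so p* = 1 − 0.817/1.335 = 0.3880.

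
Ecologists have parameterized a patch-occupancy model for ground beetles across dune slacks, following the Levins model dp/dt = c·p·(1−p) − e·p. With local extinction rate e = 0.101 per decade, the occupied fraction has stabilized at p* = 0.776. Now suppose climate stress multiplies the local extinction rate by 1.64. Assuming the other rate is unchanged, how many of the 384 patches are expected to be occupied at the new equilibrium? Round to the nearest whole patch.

243

Balance c(1−p*) = e gives c = e/(1 − 0.77600) = 0.101/0.22400 = 0.45089.
New p* = 1 − e/c = 1 − 0.16564/0.45089 = 0.63264.
Expected occupied = 384 × 0.63264 = 242.93 ≈ 243.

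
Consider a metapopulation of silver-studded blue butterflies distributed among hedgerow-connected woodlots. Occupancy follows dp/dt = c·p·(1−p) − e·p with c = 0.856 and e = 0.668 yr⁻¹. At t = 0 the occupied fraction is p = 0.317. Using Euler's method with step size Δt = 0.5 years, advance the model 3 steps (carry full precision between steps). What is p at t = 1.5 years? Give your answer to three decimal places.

Update rule: p ← p + [c·p·(1−p) − e·p]·Δt with Δt = 0.5.
  1  |  dp/dt·Δt = -0.013211  |  p_1 = 0.303789
  2  |  dp/dt·Δt = -0.010943  |  p_2 = 0.292846
  3  |  dp/dt·Δt = -0.009177  |  p_3 = 0.283669

0.284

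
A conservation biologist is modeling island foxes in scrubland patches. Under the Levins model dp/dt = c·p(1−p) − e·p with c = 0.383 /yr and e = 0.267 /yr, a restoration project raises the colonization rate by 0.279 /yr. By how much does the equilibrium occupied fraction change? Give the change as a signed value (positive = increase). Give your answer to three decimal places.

0.294

Before: p* = 1 − 0.267/0.383 = 0.3029.
After the change, c = 0.662, e = 0.267, so p* = 1 − 0.267/0.662 = 0.5967.
Δp* = 0.5967 − 0.3029 = +0.2938.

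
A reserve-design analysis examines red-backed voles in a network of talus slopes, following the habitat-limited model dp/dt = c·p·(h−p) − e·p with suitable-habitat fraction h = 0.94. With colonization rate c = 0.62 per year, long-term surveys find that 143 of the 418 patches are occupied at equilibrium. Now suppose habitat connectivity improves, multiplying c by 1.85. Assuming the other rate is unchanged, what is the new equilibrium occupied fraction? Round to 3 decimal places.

Observed p* = 143/418 = 0.34211.
Balance c(h−p*) = e gives e = 0.62×(0.94 − 0.34211) = 0.37069.
New p* = 0.94 − e/c = 0.94 − 0.37069/1.14700 = 0.61682.

0.617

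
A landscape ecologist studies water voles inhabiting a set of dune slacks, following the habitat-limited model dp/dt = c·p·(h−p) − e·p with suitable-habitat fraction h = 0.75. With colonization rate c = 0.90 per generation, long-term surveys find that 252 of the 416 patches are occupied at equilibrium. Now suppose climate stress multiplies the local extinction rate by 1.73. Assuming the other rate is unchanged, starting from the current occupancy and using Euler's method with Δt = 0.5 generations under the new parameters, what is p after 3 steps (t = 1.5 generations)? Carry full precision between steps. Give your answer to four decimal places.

0.5430

Observed p* = 252/416 = 0.60577.
Balance c(h−p*) = e gives e = 0.90×(0.75 − 0.60577) = 0.12981.
Starting from p₀ = 0.60577; update p ← p + (dp/dt)·Δt with the new parameters.
t = 0.5: p = 0.60577 + (-0.02870) = 0.57707
t = 1: p = 0.57707 + (-0.01989) = 0.55718
t = 1.5: p = 0.55718 + (-0.01422) = 0.54296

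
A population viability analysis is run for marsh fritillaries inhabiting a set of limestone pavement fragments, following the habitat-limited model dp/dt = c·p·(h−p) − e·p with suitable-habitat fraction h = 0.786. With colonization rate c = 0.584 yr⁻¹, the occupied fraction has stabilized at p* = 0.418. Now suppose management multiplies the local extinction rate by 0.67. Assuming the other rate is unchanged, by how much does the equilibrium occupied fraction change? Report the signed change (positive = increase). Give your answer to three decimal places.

0.121

Balance c(h−p*) = e gives e = 0.584×(0.786 − 0.41800) = 0.21491.
New p* = 0.786 − e/c = 0.786 − 0.14399/0.58400 = 0.53944.
Δp* = 0.53944 − 0.41800 = +0.12144.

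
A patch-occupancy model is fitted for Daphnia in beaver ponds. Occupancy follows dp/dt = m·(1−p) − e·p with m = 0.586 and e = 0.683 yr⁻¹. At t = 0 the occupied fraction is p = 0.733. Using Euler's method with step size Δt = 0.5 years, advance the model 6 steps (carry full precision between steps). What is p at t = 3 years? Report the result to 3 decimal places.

0.462

Update rule: p ← p + [m·(1−p) − e·p]·Δt with Δt = 0.5.
  1  |  dp/dt·Δt = -0.172089  |  p_1 = 0.560912
  2  |  dp/dt·Δt = -0.062898  |  p_2 = 0.498013
  3  |  dp/dt·Δt = -0.022989  |  p_3 = 0.475024
  4  |  dp/dt·Δt = -0.008403  |  p_4 = 0.466621
  5  |  dp/dt·Δt = -0.003071  |  p_5 = 0.463550
  6  |  dp/dt·Δt = -0.001123  |  p_6 = 0.462428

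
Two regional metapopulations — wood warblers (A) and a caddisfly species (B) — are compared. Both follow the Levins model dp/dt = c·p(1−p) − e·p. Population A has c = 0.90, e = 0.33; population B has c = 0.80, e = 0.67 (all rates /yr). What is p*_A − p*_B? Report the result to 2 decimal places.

0.47

A: p*_A = 1 − 0.33/0.90 = 0.6333.
B: p*_B = 1 − 0.67/0.80 = 0.1625.
p*_A − p*_B = 0.6333 − 0.1625 = 0.4708.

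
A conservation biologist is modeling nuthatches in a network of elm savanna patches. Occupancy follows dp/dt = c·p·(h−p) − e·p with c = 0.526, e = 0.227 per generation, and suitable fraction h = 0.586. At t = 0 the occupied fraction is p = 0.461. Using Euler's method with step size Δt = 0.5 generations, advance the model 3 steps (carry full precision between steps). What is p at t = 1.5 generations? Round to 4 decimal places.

0.3690

Update rule: p ← p + [c·p·(h−p) − e·p]·Δt with Δt = 0.5.
step 1: Δp = -0.03717, p = 0.42383
step 2: Δp = -0.03003, p = 0.39380
step 3: Δp = -0.02479, p = 0.36901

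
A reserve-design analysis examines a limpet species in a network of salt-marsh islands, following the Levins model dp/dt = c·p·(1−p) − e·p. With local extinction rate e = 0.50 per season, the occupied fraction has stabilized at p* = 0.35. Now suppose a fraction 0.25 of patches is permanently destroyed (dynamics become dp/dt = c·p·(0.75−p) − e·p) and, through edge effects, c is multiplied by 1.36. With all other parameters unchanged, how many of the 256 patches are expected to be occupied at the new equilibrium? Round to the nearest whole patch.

70

Balance c(1−p*) = e gives c = e/(1 − 0.35000) = 0.50/0.65000 = 0.76923.
New p* = 0.75 − e/c = 0.75 − 0.50000/1.04615 = 0.27206.
Expected occupied = 256 × 0.27206 = 69.65 ≈ 70.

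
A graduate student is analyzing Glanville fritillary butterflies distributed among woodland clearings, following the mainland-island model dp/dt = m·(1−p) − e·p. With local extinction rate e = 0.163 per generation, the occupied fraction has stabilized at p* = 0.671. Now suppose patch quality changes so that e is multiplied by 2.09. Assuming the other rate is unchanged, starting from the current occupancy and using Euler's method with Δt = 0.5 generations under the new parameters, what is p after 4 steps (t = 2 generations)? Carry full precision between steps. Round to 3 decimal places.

Balance m(1−p*) = e·p* gives m = e·p*/(1−p*) = 0.163×0.67100/0.32900 = 0.33244.
Starting from p₀ = 0.67100; update p ← p + (dp/dt)·Δt with the new parameters.
step 1: Δp = -0.05961, p = 0.61139
step 2: Δp = -0.03955, p = 0.57184
step 3: Δp = -0.02624, p = 0.54561
step 4: Δp = -0.01741, p = 0.52820

0.528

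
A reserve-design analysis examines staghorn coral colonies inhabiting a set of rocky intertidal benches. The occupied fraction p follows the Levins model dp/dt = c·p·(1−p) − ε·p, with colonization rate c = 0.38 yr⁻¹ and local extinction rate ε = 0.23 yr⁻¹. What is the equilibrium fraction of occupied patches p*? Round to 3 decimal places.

0.395

Setting dp/dt = 0 and dividing through by p* gives c·(1−p*) = ε.
So p* = 1 − ε/c = 1 − 0.23/0.38 = 1 − 0.6053 = 0.3947.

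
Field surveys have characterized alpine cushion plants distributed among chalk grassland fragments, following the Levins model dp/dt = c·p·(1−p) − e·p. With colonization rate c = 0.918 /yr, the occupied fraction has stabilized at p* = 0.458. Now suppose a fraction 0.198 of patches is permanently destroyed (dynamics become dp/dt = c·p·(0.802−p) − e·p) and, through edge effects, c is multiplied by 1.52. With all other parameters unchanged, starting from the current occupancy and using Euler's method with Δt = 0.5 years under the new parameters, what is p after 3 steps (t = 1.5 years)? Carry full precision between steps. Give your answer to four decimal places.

Balance c(1−p*) = e gives e = 0.918×(1 − 0.45800) = 0.49756.
Starting from p₀ = 0.45800; update p ← p + (dp/dt)·Δt with the new parameters.
p: 0.45800 → 0.45398  (Δp = -0.00402)
p: 0.45398 → 0.45127  (Δp = -0.00271)
p: 0.45127 → 0.44943  (Δp = -0.00184)

0.4494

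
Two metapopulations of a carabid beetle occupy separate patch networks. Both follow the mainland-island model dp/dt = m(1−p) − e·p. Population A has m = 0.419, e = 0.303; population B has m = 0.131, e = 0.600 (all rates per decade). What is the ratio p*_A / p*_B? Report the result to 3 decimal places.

3.238

A: p*_A = m/(m+e) = 0.419/0.7220 = 0.5803.
B: p*_B = 0.131/0.7310 = 0.1792.
p*_A / p*_B = 0.5803/0.1792 = 3.2383.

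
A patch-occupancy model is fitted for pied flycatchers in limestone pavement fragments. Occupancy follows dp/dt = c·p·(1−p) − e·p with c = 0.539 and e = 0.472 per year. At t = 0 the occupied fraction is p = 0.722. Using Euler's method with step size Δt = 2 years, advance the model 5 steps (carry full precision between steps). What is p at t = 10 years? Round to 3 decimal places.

Update rule: p ← p + [c·p·(1−p) − e·p]·Δt with Δt = 2.
t = 2: p = 0.72200 + (-0.46520) = 0.25680
t = 4: p = 0.25680 + (-0.03668) = 0.22012
t = 6: p = 0.22012 + (-0.02274) = 0.19739
t = 8: p = 0.19739 + (-0.01555) = 0.18184
t = 10: p = 0.18184 + (-0.01128) = 0.17056

0.171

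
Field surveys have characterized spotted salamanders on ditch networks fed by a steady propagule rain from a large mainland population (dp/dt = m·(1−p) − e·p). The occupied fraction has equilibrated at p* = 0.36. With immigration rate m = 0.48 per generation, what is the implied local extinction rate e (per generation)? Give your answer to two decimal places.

0.85

At equilibrium m(1−p*) = e·p*, so e = m(1−p*)/p*.
e = 0.48 × 0.6400 / 0.36 = 0.8533.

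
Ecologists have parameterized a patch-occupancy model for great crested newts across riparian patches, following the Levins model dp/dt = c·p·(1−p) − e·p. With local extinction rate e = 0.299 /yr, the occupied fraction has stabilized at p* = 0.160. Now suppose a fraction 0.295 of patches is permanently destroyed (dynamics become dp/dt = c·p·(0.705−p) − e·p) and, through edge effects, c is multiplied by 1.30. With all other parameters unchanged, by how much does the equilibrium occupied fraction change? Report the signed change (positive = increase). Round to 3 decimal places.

Balance c(1−p*) = e gives c = e/(1 − 0.16000) = 0.299/0.84000 = 0.35595.
New p* = 0.705 − e/c = 0.705 − 0.29900/0.46274 = 0.05885.
Δp* = 0.05885 − 0.16000 = -0.10115.

-0.101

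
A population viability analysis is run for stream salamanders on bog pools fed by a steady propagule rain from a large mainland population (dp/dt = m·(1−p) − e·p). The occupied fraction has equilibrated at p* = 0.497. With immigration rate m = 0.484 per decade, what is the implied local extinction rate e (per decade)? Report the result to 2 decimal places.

At equilibrium m(1−p*) = e·p*, so e = m(1−p*)/p*.
e = 0.484 × 0.5030 / 0.497 = 0.4898.

0.49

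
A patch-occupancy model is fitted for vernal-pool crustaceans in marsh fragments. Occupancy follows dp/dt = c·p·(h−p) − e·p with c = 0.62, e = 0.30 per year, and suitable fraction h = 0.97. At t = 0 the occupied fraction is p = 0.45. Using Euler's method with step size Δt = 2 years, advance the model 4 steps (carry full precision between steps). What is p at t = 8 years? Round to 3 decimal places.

Update rule: p ← p + [c·p·(h−p) − e·p]·Δt with Δt = 2.
step 1: Δp = +0.02016, p = 0.47016
step 2: Δp = +0.00931, p = 0.47947
step 3: Δp = +0.00396, p = 0.48343
step 4: Δp = +0.00162, p = 0.48505

0.485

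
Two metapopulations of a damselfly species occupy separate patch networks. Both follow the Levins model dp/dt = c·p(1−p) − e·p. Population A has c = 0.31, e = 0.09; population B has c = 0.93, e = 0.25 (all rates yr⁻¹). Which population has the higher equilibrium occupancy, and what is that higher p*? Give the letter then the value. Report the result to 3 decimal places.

B, 0.731

A: p*_A = 1 − 0.09/0.31 = 0.7097.
B: p*_B = 1 − 0.25/0.93 = 0.7312.
B is higher at 0.7312.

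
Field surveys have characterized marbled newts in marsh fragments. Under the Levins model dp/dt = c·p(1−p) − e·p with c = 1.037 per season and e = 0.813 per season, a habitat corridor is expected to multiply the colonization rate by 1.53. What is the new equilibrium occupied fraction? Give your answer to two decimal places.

Before: p* = 1 − 0.813/1.037 = 0.2160.
After the change, c = 1.58661, e = 0.813, so p* = 1 − 0.813/1.58661 = 0.4876.

0.49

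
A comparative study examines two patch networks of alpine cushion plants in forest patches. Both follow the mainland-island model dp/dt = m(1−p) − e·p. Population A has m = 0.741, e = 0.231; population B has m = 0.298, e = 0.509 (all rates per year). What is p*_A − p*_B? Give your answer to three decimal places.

0.393

A: p*_A = m/(m+e) = 0.741/0.9720 = 0.7623.
B: p*_B = 0.298/0.8070 = 0.3693.
p*_A − p*_B = 0.7623 − 0.3693 = 0.3931.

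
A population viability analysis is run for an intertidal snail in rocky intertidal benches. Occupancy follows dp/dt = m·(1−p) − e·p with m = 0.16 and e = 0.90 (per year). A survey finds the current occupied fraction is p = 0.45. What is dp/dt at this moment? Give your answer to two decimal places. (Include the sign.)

Colonization term: m·(1−p) = 0.16×0.5500 = 0.08800.
Extinction term: e·p = 0.40500.
dp/dt = 0.08800 − 0.40500 = -0.31700.

-0.32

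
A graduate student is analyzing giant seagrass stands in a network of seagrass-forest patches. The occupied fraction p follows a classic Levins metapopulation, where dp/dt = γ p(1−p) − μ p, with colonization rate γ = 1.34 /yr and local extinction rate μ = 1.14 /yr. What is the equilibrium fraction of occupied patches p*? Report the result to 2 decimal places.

At equilibrium, colonization balances extinction: γ·p*·(1−p*) = μ·p*.
So p* = 1 − μ/γ = 1 − 1.14/1.34 = 1 − 0.8507 = 0.1493.

0.15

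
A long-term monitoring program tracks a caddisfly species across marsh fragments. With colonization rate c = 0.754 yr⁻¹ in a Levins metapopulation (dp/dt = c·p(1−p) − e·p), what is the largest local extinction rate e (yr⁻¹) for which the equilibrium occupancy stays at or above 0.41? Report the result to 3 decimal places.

0.445

1 − e/c ≥ 0.41 ⇒ e ≤ c(1 − 0.41) = 0.754 × 0.5900.
e_max = 0.4449.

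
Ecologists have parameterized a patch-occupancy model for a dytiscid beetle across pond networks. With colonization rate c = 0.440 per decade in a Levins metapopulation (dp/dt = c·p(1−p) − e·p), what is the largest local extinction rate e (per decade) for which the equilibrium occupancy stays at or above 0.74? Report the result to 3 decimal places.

1 − e/c ≥ 0.74 ⇒ e ≤ c(1 − 0.74) = 0.440 × 0.2600.
e_max = 0.1144.

0.114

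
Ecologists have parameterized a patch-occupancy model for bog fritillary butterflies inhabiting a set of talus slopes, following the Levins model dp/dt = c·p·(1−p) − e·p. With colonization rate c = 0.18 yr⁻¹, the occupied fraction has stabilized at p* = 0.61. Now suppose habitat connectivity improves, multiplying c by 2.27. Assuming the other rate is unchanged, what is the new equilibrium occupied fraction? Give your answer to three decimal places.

Balance c(1−p*) = e gives e = 0.18×(1 − 0.61000) = 0.07020.
New p* = 1 − e/c = 1 − 0.07020/0.40860 = 0.82819.

0.828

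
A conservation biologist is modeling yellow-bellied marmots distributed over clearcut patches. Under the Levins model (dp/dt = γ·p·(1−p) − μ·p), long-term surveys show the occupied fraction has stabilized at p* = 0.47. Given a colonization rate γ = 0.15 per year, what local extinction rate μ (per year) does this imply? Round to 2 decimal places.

At equilibrium γ(1−p*) = μ.
μ = 0.15 × (1 − 0.47) = 0.15 × 0.5300 = 0.0795.

0.08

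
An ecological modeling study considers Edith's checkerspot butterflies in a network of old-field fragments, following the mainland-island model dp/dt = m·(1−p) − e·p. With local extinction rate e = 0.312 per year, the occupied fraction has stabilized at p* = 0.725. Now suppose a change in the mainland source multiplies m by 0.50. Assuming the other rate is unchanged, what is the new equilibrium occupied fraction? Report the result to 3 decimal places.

Balance m(1−p*) = e·p* gives m = e·p*/(1−p*) = 0.312×0.72500/0.27500 = 0.82255.
New p* = m/(m+e) = 0.41128/(0.41128+0.31200) = 0.56863.

0.569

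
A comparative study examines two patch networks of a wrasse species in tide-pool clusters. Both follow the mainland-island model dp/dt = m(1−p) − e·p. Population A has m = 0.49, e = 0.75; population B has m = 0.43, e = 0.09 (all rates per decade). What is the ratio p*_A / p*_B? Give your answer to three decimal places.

A: p*_A = m/(m+e) = 0.49/1.2400 = 0.3952.
B: p*_B = 0.43/0.5200 = 0.8269.
p*_A / p*_B = 0.3952/0.8269 = 0.4779.

0.478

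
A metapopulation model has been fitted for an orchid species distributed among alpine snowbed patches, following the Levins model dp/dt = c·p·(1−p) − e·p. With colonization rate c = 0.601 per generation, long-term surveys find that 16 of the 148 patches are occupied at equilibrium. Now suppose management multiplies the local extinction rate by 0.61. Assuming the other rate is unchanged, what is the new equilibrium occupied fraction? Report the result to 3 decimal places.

Observed p* = 16/148 = 0.10811.
Balance c(1−p*) = e gives e = 0.601×(1 − 0.10811) = 0.53603.
New p* = 1 − e/c = 1 − 0.32698/0.60100 = 0.45594.

0.456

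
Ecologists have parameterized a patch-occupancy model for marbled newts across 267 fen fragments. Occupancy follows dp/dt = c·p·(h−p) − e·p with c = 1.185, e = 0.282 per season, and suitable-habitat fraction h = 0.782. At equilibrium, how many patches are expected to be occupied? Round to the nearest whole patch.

p* = h − e/c = 0.782 − 0.2380 = 0.5440.
Expected occupied patches = N × p* = 267 × 0.5440 = 145.25 ≈ 145.

145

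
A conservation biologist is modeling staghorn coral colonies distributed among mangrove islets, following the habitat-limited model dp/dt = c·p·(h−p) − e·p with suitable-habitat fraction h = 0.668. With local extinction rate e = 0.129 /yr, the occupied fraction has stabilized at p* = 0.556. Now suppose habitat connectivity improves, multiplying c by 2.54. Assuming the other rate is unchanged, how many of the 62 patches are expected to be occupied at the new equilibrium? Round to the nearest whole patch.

39

Balance c(h−p*) = e gives c = e/(0.668 − 0.55600) = 0.129/0.11200 = 1.15179.
New p* = 0.668 − e/c = 0.668 − 0.12900/2.92555 = 0.62391.
Expected occupied = 62 × 0.62391 = 38.68 ≈ 39.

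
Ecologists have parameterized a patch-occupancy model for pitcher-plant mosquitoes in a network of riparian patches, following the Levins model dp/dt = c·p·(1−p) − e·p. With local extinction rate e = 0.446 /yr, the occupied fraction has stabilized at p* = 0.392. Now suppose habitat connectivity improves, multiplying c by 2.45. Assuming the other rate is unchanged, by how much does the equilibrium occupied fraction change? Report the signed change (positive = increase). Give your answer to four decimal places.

Balance c(1−p*) = e gives c = e/(1 − 0.39200) = 0.446/0.60800 = 0.73355.
New p* = 1 − e/c = 1 − 0.44600/1.79720 = 0.75184.
Δp* = 0.75184 − 0.39200 = +0.35984.

0.3598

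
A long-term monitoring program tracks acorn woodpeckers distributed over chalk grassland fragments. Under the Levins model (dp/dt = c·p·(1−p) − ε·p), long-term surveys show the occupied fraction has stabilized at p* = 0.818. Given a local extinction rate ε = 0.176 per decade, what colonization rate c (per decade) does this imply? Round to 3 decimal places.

0.967

At equilibrium c(1−p*) = ε, so c = ε/(1−p*).
c = 0.176/(1 − 0.818) = 0.176/0.1820 = 0.9670.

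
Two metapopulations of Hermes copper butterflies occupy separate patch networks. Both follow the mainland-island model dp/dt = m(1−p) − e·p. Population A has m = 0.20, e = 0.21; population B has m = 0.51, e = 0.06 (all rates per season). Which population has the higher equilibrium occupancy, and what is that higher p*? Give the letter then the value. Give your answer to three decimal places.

A: p*_A = m/(m+e) = 0.20/0.4100 = 0.4878.
B: p*_B = 0.51/0.5700 = 0.8947.
B is higher at 0.8947.

B, 0.895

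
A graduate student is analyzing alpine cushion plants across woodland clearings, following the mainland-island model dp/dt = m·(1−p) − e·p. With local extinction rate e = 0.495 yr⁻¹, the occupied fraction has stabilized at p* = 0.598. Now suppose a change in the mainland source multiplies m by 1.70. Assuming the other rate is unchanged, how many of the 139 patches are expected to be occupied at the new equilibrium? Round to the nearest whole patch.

Balance m(1−p*) = e·p* gives m = e·p*/(1−p*) = 0.495×0.59800/0.40200 = 0.73634.
New p* = m/(m+e) = 1.25178/(1.25178+0.49500) = 0.71662.
Expected occupied = 139 × 0.71662 = 99.61 ≈ 100.

100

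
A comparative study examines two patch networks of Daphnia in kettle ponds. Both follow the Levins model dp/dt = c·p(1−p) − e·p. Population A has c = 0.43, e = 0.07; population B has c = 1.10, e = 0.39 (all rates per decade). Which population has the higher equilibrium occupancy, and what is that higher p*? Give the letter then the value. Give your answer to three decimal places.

A, 0.837

A: p*_A = 1 − 0.07/0.43 = 0.8372.
B: p*_B = 1 − 0.39/1.10 = 0.6455.
A is higher at 0.8372.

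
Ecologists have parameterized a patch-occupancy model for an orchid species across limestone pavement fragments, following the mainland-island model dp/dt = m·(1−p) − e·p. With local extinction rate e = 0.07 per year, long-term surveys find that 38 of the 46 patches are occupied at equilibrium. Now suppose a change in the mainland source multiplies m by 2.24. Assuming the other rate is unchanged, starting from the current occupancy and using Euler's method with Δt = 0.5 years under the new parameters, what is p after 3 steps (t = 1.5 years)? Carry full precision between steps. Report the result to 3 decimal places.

Observed p* = 38/46 = 0.82609.
Balance m(1−p*) = e·p* gives m = e·p*/(1−p*) = 0.07×0.82609/0.17391 = 0.33250.
Starting from p₀ = 0.82609; update p ← p + (dp/dt)·Δt with the new parameters.
  1  |  dp/dt·Δt = +0.035852  |  p_1 = 0.861939
  2  |  dp/dt·Δt = +0.021246  |  p_2 = 0.883185
  3  |  dp/dt·Δt = +0.012590  |  p_3 = 0.895776

0.896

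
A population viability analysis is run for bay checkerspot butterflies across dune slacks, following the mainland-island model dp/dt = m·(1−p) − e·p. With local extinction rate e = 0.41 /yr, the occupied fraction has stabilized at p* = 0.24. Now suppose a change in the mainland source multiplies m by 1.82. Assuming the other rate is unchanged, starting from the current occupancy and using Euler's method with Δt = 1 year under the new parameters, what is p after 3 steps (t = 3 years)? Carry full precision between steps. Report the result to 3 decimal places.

0.359

Balance m(1−p*) = e·p* gives m = e·p*/(1−p*) = 0.41×0.24000/0.76000 = 0.12947.
Starting from p₀ = 0.24000; update p ← p + (dp/dt)·Δt with the new parameters.
p: 0.24000 → 0.32069  (Δp = +0.08069)
p: 0.32069 → 0.34928  (Δp = +0.02859)
p: 0.34928 → 0.35941  (Δp = +0.01013)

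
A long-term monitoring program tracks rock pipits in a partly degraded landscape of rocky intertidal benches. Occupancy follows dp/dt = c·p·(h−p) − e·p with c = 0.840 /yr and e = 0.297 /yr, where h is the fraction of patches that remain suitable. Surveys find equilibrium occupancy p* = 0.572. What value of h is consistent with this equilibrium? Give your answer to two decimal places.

0.93

At equilibrium c(h−p*) = e, so h = p* + e/c.
h = 0.572 + 0.297/0.840 = 0.572 + 0.3536 = 0.9256.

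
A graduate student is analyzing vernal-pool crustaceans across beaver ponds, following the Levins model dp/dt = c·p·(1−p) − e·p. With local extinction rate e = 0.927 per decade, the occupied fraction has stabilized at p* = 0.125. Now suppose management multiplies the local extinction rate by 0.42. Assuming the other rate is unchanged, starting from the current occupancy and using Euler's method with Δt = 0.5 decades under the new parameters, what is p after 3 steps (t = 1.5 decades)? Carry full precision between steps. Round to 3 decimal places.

0.244

Balance c(1−p*) = e gives c = e/(1 − 0.12500) = 0.927/0.87500 = 1.05943.
Starting from p₀ = 0.12500; update p ← p + (dp/dt)·Δt with the new parameters.
step 1: Δp = +0.03360, p = 0.15860
step 2: Δp = +0.03981, p = 0.19842
step 3: Δp = +0.04562, p = 0.24404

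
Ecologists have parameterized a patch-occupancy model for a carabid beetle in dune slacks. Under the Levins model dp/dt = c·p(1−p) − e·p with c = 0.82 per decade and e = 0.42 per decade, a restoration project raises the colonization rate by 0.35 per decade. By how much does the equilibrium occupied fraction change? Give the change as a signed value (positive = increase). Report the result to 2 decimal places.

0.15

Before: p* = 1 − 0.42/0.82 = 0.4878.
After the change, c = 1.17, e = 0.42, so p* = 1 − 0.42/1.17 = 0.6410.
Δp* = 0.6410 − 0.4878 = +0.1532.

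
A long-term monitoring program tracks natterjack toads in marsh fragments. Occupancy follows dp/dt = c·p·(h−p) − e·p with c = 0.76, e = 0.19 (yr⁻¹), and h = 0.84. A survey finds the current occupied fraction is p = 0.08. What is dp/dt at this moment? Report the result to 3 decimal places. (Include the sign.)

Colonization term: c·p·(h−p) = 0.76×0.08×0.7600 = 0.04621.
Extinction term: e·p = 0.01520.
dp/dt = 0.04621 − 0.01520 = 0.03101.

0.031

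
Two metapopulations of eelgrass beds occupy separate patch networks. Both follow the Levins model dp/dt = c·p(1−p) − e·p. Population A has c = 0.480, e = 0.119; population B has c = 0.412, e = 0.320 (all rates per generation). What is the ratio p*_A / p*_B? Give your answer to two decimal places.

3.37

A: p*_A = 1 − 0.119/0.480 = 0.7521.
B: p*_B = 1 − 0.320/0.412 = 0.2233.
p*_A / p*_B = 0.7521/0.2233 = 3.3680.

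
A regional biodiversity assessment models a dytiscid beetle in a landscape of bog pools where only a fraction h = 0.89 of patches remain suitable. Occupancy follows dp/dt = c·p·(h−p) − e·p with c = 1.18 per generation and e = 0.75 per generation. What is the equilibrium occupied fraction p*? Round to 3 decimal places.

0.254

Setting dp/dt = 0 and dividing by p* gives c·(h−p*) = e.
So p* = h − e/c = 0.89 − 0.75/1.18 = 0.89 − 0.6356 = 0.2544.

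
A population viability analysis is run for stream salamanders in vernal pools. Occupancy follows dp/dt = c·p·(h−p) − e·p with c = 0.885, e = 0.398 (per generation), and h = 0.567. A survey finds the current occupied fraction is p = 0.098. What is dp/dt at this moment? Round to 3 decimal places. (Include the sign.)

0.002

Colonization term: c·p·(h−p) = 0.885×0.098×0.4690 = 0.04068.
Extinction term: e·p = 0.03900.
dp/dt = 0.04068 − 0.03900 = 0.00167.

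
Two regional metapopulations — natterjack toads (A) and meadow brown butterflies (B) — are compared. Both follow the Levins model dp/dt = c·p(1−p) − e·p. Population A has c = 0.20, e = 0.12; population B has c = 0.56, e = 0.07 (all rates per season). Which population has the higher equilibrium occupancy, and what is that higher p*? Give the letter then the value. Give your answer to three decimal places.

B, 0.875

A: p*_A = 1 − 0.12/0.20 = 0.4000.
B: p*_B = 1 − 0.07/0.56 = 0.8750.
B is higher at 0.8750.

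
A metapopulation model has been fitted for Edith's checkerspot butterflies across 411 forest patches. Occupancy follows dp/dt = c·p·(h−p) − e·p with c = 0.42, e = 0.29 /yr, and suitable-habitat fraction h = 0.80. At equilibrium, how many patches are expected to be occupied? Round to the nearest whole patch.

p* = h − e/c = 0.80 − 0.6905 = 0.1095.
Expected occupied patches = N × p* = 411 × 0.1095 = 45.01 ≈ 45.

45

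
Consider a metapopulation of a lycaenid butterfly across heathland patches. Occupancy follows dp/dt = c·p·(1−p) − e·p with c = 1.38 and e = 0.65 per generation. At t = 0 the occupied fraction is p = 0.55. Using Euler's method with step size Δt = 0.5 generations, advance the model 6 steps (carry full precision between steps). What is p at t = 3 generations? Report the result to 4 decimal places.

0.5303

Update rule: p ← p + [c·p·(1−p) − e·p]·Δt with Δt = 0.5.
t = 0.5: p = 0.55000 + (-0.00798) = 0.54202
t = 1: p = 0.54202 + (-0.00488) = 0.53715
t = 1.5: p = 0.53715 + (-0.00303) = 0.53412
t = 2: p = 0.53412 + (-0.00189) = 0.53223
t = 2.5: p = 0.53223 + (-0.00119) = 0.53104
t = 3: p = 0.53104 + (-0.00075) = 0.53029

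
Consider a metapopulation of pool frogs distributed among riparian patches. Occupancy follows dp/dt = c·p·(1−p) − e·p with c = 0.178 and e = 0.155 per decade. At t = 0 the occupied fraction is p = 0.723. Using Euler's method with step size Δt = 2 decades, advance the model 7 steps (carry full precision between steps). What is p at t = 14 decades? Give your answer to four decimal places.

Update rule: p ← p + [c·p·(1−p) − e·p]·Δt with Δt = 2.
step 1: Δp = -0.15283, p = 0.57017
step 2: Δp = -0.08950, p = 0.48066
step 3: Δp = -0.06014, p = 0.42052
step 4: Δp = -0.04361, p = 0.37691
step 5: Δp = -0.03324, p = 0.34368
step 6: Δp = -0.02624, p = 0.31744
step 7: Δp = -0.02127, p = 0.29617

0.2962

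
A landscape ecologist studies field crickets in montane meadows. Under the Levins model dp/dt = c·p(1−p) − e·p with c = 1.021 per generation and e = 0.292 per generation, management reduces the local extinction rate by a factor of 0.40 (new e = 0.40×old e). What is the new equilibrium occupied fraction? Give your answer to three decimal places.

Before: p* = 1 − 0.292/1.021 = 0.7140.
After the change, c = 1.021, e = 0.1168, so p* = 1 − 0.1168/1.021 = 0.8856.

0.886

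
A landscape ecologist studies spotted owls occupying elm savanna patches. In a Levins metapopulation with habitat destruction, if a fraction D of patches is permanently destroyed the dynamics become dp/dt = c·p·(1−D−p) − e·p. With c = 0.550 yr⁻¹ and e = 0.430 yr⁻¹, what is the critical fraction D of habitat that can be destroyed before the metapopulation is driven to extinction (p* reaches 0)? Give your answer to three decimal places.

0.218

The nontrivial equilibrium is p* = (1−D) − e/c; extinction occurs when this hits zero.
So D_crit = 1 − e/c = 1 − 0.430/0.550 = 1 − 0.7818 = 0.2182.
This equals the undisturbed p*, a classic result of Lande's extension.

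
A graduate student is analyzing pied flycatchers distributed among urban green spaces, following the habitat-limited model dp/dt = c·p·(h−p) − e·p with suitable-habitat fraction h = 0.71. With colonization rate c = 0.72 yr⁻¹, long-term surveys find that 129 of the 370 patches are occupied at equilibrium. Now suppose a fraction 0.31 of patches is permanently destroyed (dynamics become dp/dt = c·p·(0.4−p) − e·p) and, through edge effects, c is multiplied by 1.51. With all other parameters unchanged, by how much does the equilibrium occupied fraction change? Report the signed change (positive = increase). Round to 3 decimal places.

Observed p* = 129/370 = 0.34865.
Balance c(h−p*) = e gives e = 0.72×(0.71 − 0.34865) = 0.26017.
New p* = 0.4 − e/c = 0.4 − 0.26017/1.08720 = 0.16070.
Δp* = 0.16070 − 0.34865 = -0.18795.

-0.188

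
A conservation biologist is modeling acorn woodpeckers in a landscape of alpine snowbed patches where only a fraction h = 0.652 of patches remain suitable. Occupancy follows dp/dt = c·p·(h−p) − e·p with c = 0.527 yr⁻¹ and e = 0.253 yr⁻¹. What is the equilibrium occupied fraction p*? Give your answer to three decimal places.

0.172

Setting dp/dt = 0 and dividing by p* gives c·(h−p*) = e.
So p* = h − e/c = 0.652 − 0.253/0.527 = 0.652 − 0.4801 = 0.1719.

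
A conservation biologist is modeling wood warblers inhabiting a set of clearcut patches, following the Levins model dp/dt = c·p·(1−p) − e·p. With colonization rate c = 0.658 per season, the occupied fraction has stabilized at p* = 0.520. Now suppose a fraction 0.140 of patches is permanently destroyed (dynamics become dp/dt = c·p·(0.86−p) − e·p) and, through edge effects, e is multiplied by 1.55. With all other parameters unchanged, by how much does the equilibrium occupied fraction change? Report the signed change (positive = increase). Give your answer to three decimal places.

Balance c(1−p*) = e gives e = 0.658×(1 − 0.52000) = 0.31584.
New p* = 0.86 − e/c = 0.86 − 0.48955/0.65800 = 0.11600.
Δp* = 0.11600 − 0.52000 = -0.40400.

-0.404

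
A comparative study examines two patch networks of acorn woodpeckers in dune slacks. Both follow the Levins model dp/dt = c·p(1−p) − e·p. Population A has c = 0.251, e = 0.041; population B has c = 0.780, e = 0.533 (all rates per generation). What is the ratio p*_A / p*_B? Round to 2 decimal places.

A: p*_A = 1 − 0.041/0.251 = 0.8367.
B: p*_B = 1 − 0.533/0.780 = 0.3167.
p*_A / p*_B = 0.8367/0.3167 = 2.6421.

2.64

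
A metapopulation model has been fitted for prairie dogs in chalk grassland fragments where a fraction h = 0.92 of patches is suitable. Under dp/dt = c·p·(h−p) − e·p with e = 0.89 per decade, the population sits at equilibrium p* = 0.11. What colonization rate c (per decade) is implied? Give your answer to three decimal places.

1.099

At equilibrium c(h−p*) = e, so c = e/(h−p*).
c = 0.89/(0.92 − 0.11) = 0.89/0.8100 = 1.0988.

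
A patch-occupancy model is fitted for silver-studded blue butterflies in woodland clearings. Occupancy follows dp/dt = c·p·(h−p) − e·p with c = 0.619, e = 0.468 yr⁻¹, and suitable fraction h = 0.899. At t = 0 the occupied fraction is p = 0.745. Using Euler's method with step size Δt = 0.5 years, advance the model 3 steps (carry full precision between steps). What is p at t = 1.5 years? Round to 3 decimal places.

Update rule: p ← p + [c·p·(h−p) − e·p]·Δt with Δt = 0.5.
  1  |  dp/dt·Δt = -0.138821  |  p_1 = 0.606179
  2  |  dp/dt·Δt = -0.086909  |  p_2 = 0.519270
  3  |  dp/dt·Δt = -0.060481  |  p_3 = 0.458789

0.459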